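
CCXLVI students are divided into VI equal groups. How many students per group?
Convert CCXLVI (Roman numeral) → 100 + 100 + 40 + 5 + 1 = 246 (decimal)
Convert VI (Roman numeral) → 5 + 1 = 6 (decimal)
Compute 246 ÷ 6 = 41
41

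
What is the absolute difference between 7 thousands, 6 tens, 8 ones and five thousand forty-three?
Convert 7 thousands, 6 tens, 8 ones (place-value notation) → 7×1000 + 6×10 + 8 = 7068 (decimal)
Convert five thousand forty-three (English words) → 5×1000 + 43 = 5043 (decimal)
Compute |7068 - 5043| = 2025
2025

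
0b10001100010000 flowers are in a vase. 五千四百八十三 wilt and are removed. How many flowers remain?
Convert 0b10001100010000 (binary) → 8192 + 512 + 256 + 16 = 8976 (decimal)
Convert 五千四百八十三 (Chinese numeral) → 5×1000 + 4×100 + 8×10 + 3 = 5483 (decimal)
Compute 8976 - 5483 = 3493
3493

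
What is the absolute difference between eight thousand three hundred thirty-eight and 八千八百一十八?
Convert eight thousand three hundred thirty-eight (English words) → 8×1000 + 3×100 + 38 = 8338 (decimal)
Convert 八千八百一十八 (Chinese numeral) → 8×1000 + 8×100 + 1×10 + 8 = 8818 (decimal)
Compute |8338 - 8818| = 480
480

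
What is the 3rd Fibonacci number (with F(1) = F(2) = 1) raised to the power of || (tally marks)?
Convert the 3rd Fibonacci number (with F(1) = F(2) = 1) (Fibonacci index) → 1, 1, 2 → 2 (decimal)
Convert || (tally marks) → 2 (decimal)
Compute 2 ^ 2 = 4
4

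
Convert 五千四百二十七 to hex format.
Convert 五千四百二十七 (Chinese numeral) → 5×1000 + 4×100 + 2×10 + 7 = 5427 (decimal)
Convert 5427 (decimal) → 5427 = 1×4096 + 5×256 + 3×16 + 3 → 0x1533 (hexadecimal)
0x1533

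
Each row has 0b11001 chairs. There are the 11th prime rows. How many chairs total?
Convert 0b11001 (binary) → 16 + 8 + 1 = 25 (decimal)
Convert the 11th prime (prime index) → 31 (decimal)
Compute 25 × 31 = 775
775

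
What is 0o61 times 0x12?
Convert 0o61 (octal) → 6×8 + 1 = 49 (decimal)
Convert 0x12 (hexadecimal) → 1×16 + 2 = 18 (decimal)
Compute 49 × 18 = 882
882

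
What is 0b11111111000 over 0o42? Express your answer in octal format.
Convert 0b11111111000 (binary) → 1024 + 512 + 256 + 128 + 64 + 32 + 16 + 8 = 2040 (decimal)
Convert 0o42 (octal) → 4×8 + 2 = 34 (decimal)
Compute 2040 ÷ 34 = 60
Convert 60 (decimal) → 60 = 7×8 + 4 → 0o74 (octal)
0o74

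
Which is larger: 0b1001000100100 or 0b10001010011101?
Convert 0b1001000100100 (binary) → 4096 + 512 + 32 + 4 = 4644 (decimal)
Convert 0b10001010011101 (binary) → 8192 + 512 + 128 + 16 + 8 + 4 + 1 = 8861 (decimal)
Compare 4644 vs 8861: larger = 8861
8861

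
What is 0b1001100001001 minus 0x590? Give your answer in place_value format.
Convert 0b1001100001001 (binary) → 4096 + 512 + 256 + 8 + 1 = 4873 (decimal)
Convert 0x590 (hexadecimal) → 5×256 + 9×16 = 1424 (decimal)
Compute 4873 - 1424 = 3449
Convert 3449 (decimal) → 3449 = 3×1000 + 4×100 + 4×10 + 9 → 3 thousands, 4 hundreds, 4 tens, 9 ones (place-value notation)
3 thousands, 4 hundreds, 4 tens, 9 ones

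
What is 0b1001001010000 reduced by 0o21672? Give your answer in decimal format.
Convert 0b1001001010000 (binary) → 4096 + 512 + 64 + 16 = 4688 (decimal)
Convert 0o21672 (octal) → 2×4096 + 1×512 + 6×64 + 7×8 + 2 = 9146 (decimal)
Compute 4688 - 9146 = -4458
-4458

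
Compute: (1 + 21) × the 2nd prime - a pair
Convert the 2nd prime (prime index) → 3 (decimal)
Convert a pair (colloquial) → 2 (decimal)
Expression in decimal: (1 + 21) × 3 - 2
Parentheses first: 1 + 21 = 22
Multiply: 22 × 3 = 66
Subtract: 66 - 2 = 64
64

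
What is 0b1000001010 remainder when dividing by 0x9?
Convert 0b1000001010 (binary) → 512 + 8 + 2 = 522 (decimal)
Convert 0x9 (hexadecimal) → 9 (decimal)
Compute 522 mod 9 = 0
0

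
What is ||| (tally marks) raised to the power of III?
Convert ||| (tally marks) → 3 (decimal)
Convert III (Roman numeral) → 1 + 1 + 1 = 3 (decimal)
Compute 3 ^ 3 = 27
27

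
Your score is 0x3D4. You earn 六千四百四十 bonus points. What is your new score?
Convert 0x3D4 (hexadecimal) → 3×256 + 13×16 + 4 = 980 (decimal)
Convert 六千四百四十 (Chinese numeral) → 6×1000 + 4×100 + 4×10 = 6440 (decimal)
Compute 980 + 6440 = 7420
7420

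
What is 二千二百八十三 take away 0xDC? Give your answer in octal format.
Convert 二千二百八十三 (Chinese numeral) → 2×1000 + 2×100 + 8×10 + 3 = 2283 (decimal)
Convert 0xDC (hexadecimal) → 13×16 + 12 = 220 (decimal)
Compute 2283 - 220 = 2063
Convert 2063 (decimal) → 2063 = 4×512 + 1×8 + 7 → 0o4017 (octal)
0o4017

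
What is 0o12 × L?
Convert 0o12 (octal) → 1×8 + 2 = 10 (decimal)
Convert L (Roman numeral) → 50 (decimal)
Compute 10 × 50 = 500
500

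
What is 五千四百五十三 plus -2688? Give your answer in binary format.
Convert 五千四百五十三 (Chinese numeral) → 5×1000 + 4×100 + 5×10 + 3 = 5453 (decimal)
Compute 5453 + -2688 = 2765
Convert 2765 (decimal) → 2765 = 2048 + 512 + 128 + 64 + 8 + 4 + 1 → 0b101011001101 (binary)
0b101011001101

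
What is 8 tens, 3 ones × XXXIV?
Convert 8 tens, 3 ones (place-value notation) → 8×10 + 3 = 83 (decimal)
Convert XXXIV (Roman numeral) → 10 + 10 + 10 + 4 = 34 (decimal)
Compute 83 × 34 = 2822
2822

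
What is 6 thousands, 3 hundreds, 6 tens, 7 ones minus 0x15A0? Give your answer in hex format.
Convert 6 thousands, 3 hundreds, 6 tens, 7 ones (place-value notation) → 6×1000 + 3×100 + 6×10 + 7 = 6367 (decimal)
Convert 0x15A0 (hexadecimal) → 1×4096 + 5×256 + 10×16 = 5536 (decimal)
Compute 6367 - 5536 = 831
Convert 831 (decimal) → 831 = 3×256 + 3×16 + 15 → 0x33F (hexadecimal)
0x33F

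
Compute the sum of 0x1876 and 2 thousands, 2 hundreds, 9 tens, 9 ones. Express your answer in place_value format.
Convert 0x1876 (hexadecimal) → 1×4096 + 8×256 + 7×16 + 6 = 6262 (decimal)
Convert 2 thousands, 2 hundreds, 9 tens, 9 ones (place-value notation) → 2×1000 + 2×100 + 9×10 + 9 = 2299 (decimal)
Compute 6262 + 2299 = 8561
Convert 8561 (decimal) → 8561 = 8×1000 + 5×100 + 6×10 + 1 → 8 thousands, 5 hundreds, 6 tens, 1 one (place-value notation)
8 thousands, 5 hundreds, 6 tens, 1 one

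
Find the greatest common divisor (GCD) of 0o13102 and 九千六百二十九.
Convert 0o13102 (octal) → 1×4096 + 3×512 + 1×64 + 2 = 5698 (decimal)
Convert 九千六百二十九 (Chinese numeral) → 9×1000 + 6×100 + 2×10 + 9 = 9629 (decimal)
Compute gcd(5698, 9629) = 1
1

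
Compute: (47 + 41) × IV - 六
Convert IV (Roman numeral) → 4 (decimal)
Convert 六 (Chinese numeral) → 6 (decimal)
Expression in decimal: (47 + 41) × 4 - 6
Parentheses first: 47 + 41 = 88
Multiply: 88 × 4 = 352
Subtract: 352 - 6 = 346
346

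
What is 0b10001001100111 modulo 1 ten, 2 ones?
Convert 0b10001001100111 (binary) → 8192 + 512 + 64 + 32 + 4 + 2 + 1 = 8807 (decimal)
Convert 1 ten, 2 ones (place-value notation) → 1×10 + 2 = 12 (decimal)
Compute 8807 mod 12 = 11
11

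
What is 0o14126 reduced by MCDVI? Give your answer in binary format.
Convert 0o14126 (octal) → 1×4096 + 4×512 + 1×64 + 2×8 + 6 = 6230 (decimal)
Convert MCDVI (Roman numeral) → 1000 + 400 + 5 + 1 = 1406 (decimal)
Compute 6230 - 1406 = 4824
Convert 4824 (decimal) → 4824 = 4096 + 512 + 128 + 64 + 16 + 8 → 0b1001011011000 (binary)
0b1001011011000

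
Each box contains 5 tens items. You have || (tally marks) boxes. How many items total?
Convert 5 tens (place-value notation) → 5×10 = 50 (decimal)
Convert || (tally marks) → 2 (decimal)
Compute 50 × 2 = 100
100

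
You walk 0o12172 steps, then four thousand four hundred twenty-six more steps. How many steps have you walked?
Convert 0o12172 (octal) → 1×4096 + 2×512 + 1×64 + 7×8 + 2 = 5242 (decimal)
Convert four thousand four hundred twenty-six (English words) → 4×1000 + 4×100 + 26 = 4426 (decimal)
Compute 5242 + 4426 = 9668
9668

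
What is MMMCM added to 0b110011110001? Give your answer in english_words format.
Convert MMMCM (Roman numeral) → 1000 + 1000 + 1000 + 900 = 3900 (decimal)
Convert 0b110011110001 (binary) → 2048 + 1024 + 128 + 64 + 32 + 16 + 1 = 3313 (decimal)
Compute 3900 + 3313 = 7213
Convert 7213 (decimal) → 7213 = 7×1000 + 2×100 + 13 → seven thousand two hundred thirteen (English words)
seven thousand two hundred thirteen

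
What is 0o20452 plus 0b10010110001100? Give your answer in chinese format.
Convert 0o20452 (octal) → 2×4096 + 4×64 + 5×8 + 2 = 8490 (decimal)
Convert 0b10010110001100 (binary) → 8192 + 1024 + 256 + 128 + 8 + 4 = 9612 (decimal)
Compute 8490 + 9612 = 18102
Convert 18102 (decimal) → 18102 = 1×10000 + 8×1000 + 1×100 + 2 → 一万八千一百零二 (Chinese numeral)
一万八千一百零二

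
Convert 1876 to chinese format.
Convert 1876 (decimal) → 1876 = 1×1000 + 8×100 + 7×10 + 6 → 一千八百七十六 (Chinese numeral)
一千八百七十六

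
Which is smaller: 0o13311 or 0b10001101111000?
Convert 0o13311 (octal) → 1×4096 + 3×512 + 3×64 + 1×8 + 1 = 5833 (decimal)
Convert 0b10001101111000 (binary) → 8192 + 512 + 256 + 64 + 32 + 16 + 8 = 9080 (decimal)
Compare 5833 vs 9080: smaller = 5833
5833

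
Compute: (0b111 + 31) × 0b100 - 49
Convert 0b111 (binary) → 4 + 2 + 1 = 7 (decimal)
Convert 0b100 (binary) → 4 (decimal)
Expression in decimal: (7 + 31) × 4 - 49
Parentheses first: 7 + 31 = 38
Multiply: 38 × 4 = 152
Subtract: 152 - 49 = 103
103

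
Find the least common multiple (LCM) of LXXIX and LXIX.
Convert LXXIX (Roman numeral) → 50 + 10 + 10 + 9 = 79 (decimal)
Convert LXIX (Roman numeral) → 50 + 10 + 9 = 69 (decimal)
Compute lcm(79, 69) = 5451
5451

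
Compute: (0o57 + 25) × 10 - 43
Convert 0o57 (octal) → 5×8 + 7 = 47 (decimal)
Expression in decimal: (47 + 25) × 10 - 43
Parentheses first: 47 + 25 = 72
Multiply: 72 × 10 = 720
Subtract: 720 - 43 = 677
677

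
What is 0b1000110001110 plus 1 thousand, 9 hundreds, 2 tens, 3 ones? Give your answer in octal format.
Convert 0b1000110001110 (binary) → 4096 + 256 + 128 + 8 + 4 + 2 = 4494 (decimal)
Convert 1 thousand, 9 hundreds, 2 tens, 3 ones (place-value notation) → 1×1000 + 9×100 + 2×10 + 3 = 1923 (decimal)
Compute 4494 + 1923 = 6417
Convert 6417 (decimal) → 6417 = 1×4096 + 4×512 + 4×64 + 2×8 + 1 → 0o14421 (octal)
0o14421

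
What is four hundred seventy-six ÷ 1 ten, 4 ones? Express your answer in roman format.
Convert four hundred seventy-six (English words) → 4×100 + 76 = 476 (decimal)
Convert 1 ten, 4 ones (place-value notation) → 1×10 + 4 = 14 (decimal)
Compute 476 ÷ 14 = 34
Convert 34 (decimal) → 34 = 10 + 10 + 10 + 4 → XXXIV (Roman numeral)
XXXIV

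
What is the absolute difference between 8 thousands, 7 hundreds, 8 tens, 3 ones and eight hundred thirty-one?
Convert 8 thousands, 7 hundreds, 8 tens, 3 ones (place-value notation) → 8×1000 + 7×100 + 8×10 + 3 = 8783 (decimal)
Convert eight hundred thirty-one (English words) → 8×100 + 31 = 831 (decimal)
Compute |8783 - 831| = 7952
7952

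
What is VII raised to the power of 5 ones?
Convert VII (Roman numeral) → 5 + 1 + 1 = 7 (decimal)
Convert 5 ones (place-value notation) → 5 (decimal)
Compute 7 ^ 5 = 16807
16807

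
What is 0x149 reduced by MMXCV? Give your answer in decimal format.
Convert 0x149 (hexadecimal) → 1×256 + 4×16 + 9 = 329 (decimal)
Convert MMXCV (Roman numeral) → 1000 + 1000 + 90 + 5 = 2095 (decimal)
Compute 329 - 2095 = -1766
-1766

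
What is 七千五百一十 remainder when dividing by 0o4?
Convert 七千五百一十 (Chinese numeral) → 7×1000 + 5×100 + 1×10 = 7510 (decimal)
Convert 0o4 (octal) → 4 (decimal)
Compute 7510 mod 4 = 2
2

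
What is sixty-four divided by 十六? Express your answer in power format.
Convert sixty-four (English words) → 64 (decimal)
Convert 十六 (Chinese numeral) → 1×10 + 6 = 16 (decimal)
Compute 64 ÷ 16 = 4
Convert 4 (decimal) → 2^2 (power)
2^2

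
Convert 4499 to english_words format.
Convert 4499 (decimal) → 4499 = 4×1000 + 4×100 + 99 → four thousand four hundred ninety-nine (English words)
four thousand four hundred ninety-nine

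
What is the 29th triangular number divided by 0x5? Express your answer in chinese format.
Convert the 29th triangular number (triangular index) → 29×30/2 = 435 (decimal)
Convert 0x5 (hexadecimal) → 5 (decimal)
Compute 435 ÷ 5 = 87
Convert 87 (decimal) → 87 = 8×10 + 7 → 八十七 (Chinese numeral)
八十七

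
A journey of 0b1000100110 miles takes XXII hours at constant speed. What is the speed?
Convert 0b1000100110 (binary) → 512 + 32 + 4 + 2 = 550 (decimal)
Convert XXII (Roman numeral) → 10 + 10 + 1 + 1 = 22 (decimal)
Compute 550 ÷ 22 = 25
25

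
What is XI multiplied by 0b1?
Convert XI (Roman numeral) → 10 + 1 = 11 (decimal)
Convert 0b1 (binary) → 1 (decimal)
Compute 11 × 1 = 11
11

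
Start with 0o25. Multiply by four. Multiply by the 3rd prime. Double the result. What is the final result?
Convert 0o25 (octal) → 2×8 + 5 = 21 (decimal)
Start: 21
Convert four (English words) → 4 (decimal)
21 × 4 = 84
Convert the 3rd prime (prime index) → 5 (decimal)
84 × 5 = 420
420 × 2 = 840
840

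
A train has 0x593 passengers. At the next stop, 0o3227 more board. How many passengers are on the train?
Convert 0x593 (hexadecimal) → 5×256 + 9×16 + 3 = 1427 (decimal)
Convert 0o3227 (octal) → 3×512 + 2×64 + 2×8 + 7 = 1687 (decimal)
Compute 1427 + 1687 = 3114
3114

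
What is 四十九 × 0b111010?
Convert 四十九 (Chinese numeral) → 4×10 + 9 = 49 (decimal)
Convert 0b111010 (binary) → 32 + 16 + 8 + 2 = 58 (decimal)
Compute 49 × 58 = 2842
2842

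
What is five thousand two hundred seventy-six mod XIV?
Convert five thousand two hundred seventy-six (English words) → 5×1000 + 2×100 + 76 = 5276 (decimal)
Convert XIV (Roman numeral) → 10 + 4 = 14 (decimal)
Compute 5276 mod 14 = 12
12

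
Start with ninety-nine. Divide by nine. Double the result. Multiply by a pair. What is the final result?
Convert ninety-nine (English words) → 99 (decimal)
Start: 99
Convert nine (English words) → 9 (decimal)
99 ÷ 9 = 11
11 × 2 = 22
Convert a pair (colloquial) → 2 (decimal)
22 × 2 = 44
44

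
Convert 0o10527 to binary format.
Convert 0o10527 (octal) → 1×4096 + 5×64 + 2×8 + 7 = 4439 (decimal)
Convert 4439 (decimal) → 4439 = 4096 + 256 + 64 + 16 + 4 + 2 + 1 → 0b1000101010111 (binary)
0b1000101010111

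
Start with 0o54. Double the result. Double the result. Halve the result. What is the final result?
Convert 0o54 (octal) → 5×8 + 4 = 44 (decimal)
Start: 44
44 × 2 = 88
88 × 2 = 176
176 ÷ 2 = 88
88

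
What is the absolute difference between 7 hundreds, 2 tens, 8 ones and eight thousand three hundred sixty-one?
Convert 7 hundreds, 2 tens, 8 ones (place-value notation) → 7×100 + 2×10 + 8 = 728 (decimal)
Convert eight thousand three hundred sixty-one (English words) → 8×1000 + 3×100 + 61 = 8361 (decimal)
Compute |728 - 8361| = 7633
7633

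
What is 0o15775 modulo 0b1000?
Convert 0o15775 (octal) → 1×4096 + 5×512 + 7×64 + 7×8 + 5 = 7165 (decimal)
Convert 0b1000 (binary) → 8 (decimal)
Compute 7165 mod 8 = 5
5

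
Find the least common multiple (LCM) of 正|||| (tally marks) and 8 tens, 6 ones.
Convert 正|||| (tally marks) → 5 + 4 = 9 (decimal)
Convert 8 tens, 6 ones (place-value notation) → 8×10 + 6 = 86 (decimal)
Compute lcm(9, 86) = 774
774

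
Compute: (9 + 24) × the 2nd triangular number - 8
Convert the 2nd triangular number (triangular index) → 2×3/2 = 3 (decimal)
Expression in decimal: (9 + 24) × 3 - 8
Parentheses first: 9 + 24 = 33
Multiply: 33 × 3 = 99
Subtract: 99 - 8 = 91
91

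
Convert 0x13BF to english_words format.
Convert 0x13BF (hexadecimal) → 1×4096 + 3×256 + 11×16 + 15 = 5055 (decimal)
Convert 5055 (decimal) → 5055 = 5×1000 + 55 → five thousand fifty-five (English words)
five thousand fifty-five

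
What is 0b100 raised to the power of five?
Convert 0b100 (binary) → 4 (decimal)
Convert five (English words) → 5 (decimal)
Compute 4 ^ 5 = 1024
1024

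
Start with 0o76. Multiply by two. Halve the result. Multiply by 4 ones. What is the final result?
Convert 0o76 (octal) → 7×8 + 6 = 62 (decimal)
Start: 62
Convert two (English words) → 2 (decimal)
62 × 2 = 124
124 ÷ 2 = 62
Convert 4 ones (place-value notation) → 4 (decimal)
62 × 4 = 248
248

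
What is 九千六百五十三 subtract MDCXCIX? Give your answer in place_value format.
Convert 九千六百五十三 (Chinese numeral) → 9×1000 + 6×100 + 5×10 + 3 = 9653 (decimal)
Convert MDCXCIX (Roman numeral) → 1000 + 500 + 100 + 90 + 9 = 1699 (decimal)
Compute 9653 - 1699 = 7954
Convert 7954 (decimal) → 7954 = 7×1000 + 9×100 + 5×10 + 4 → 7 thousands, 9 hundreds, 5 tens, 4 ones (place-value notation)
7 thousands, 9 hundreds, 5 tens, 4 ones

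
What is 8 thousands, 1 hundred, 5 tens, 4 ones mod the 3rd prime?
Convert 8 thousands, 1 hundred, 5 tens, 4 ones (place-value notation) → 8×1000 + 1×100 + 5×10 + 4 = 8154 (decimal)
Convert the 3rd prime (prime index) → 5 (decimal)
Compute 8154 mod 5 = 4
4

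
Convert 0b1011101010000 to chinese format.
Convert 0b1011101010000 (binary) → 4096 + 1024 + 512 + 256 + 64 + 16 = 5968 (decimal)
Convert 5968 (decimal) → 5968 = 5×1000 + 9×100 + 6×10 + 8 → 五千九百六十八 (Chinese numeral)
五千九百六十八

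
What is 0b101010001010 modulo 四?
Convert 0b101010001010 (binary) → 2048 + 512 + 128 + 8 + 2 = 2698 (decimal)
Convert 四 (Chinese numeral) → 4 (decimal)
Compute 2698 mod 4 = 2
2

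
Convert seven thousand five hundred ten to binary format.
Convert seven thousand five hundred ten (English words) → 7×1000 + 5×100 + 10 = 7510 (decimal)
Convert 7510 (decimal) → 7510 = 4096 + 2048 + 1024 + 256 + 64 + 16 + 4 + 2 → 0b1110101010110 (binary)
0b1110101010110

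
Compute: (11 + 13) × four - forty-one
Convert four (English words) → 4 (decimal)
Convert forty-one (English words) → 41 (decimal)
Expression in decimal: (11 + 13) × 4 - 41
Parentheses first: 11 + 13 = 24
Multiply: 24 × 4 = 96
Subtract: 96 - 41 = 55
55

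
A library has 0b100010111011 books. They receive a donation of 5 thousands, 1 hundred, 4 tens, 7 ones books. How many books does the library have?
Convert 0b100010111011 (binary) → 2048 + 128 + 32 + 16 + 8 + 2 + 1 = 2235 (decimal)
Convert 5 thousands, 1 hundred, 4 tens, 7 ones (place-value notation) → 5×1000 + 1×100 + 4×10 + 7 = 5147 (decimal)
Compute 2235 + 5147 = 7382
7382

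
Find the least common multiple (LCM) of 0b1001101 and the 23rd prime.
Convert 0b1001101 (binary) → 64 + 8 + 4 + 1 = 77 (decimal)
Convert the 23rd prime (prime index) → 83 (decimal)
Compute lcm(77, 83) = 6391
6391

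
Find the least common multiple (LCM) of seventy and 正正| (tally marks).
Convert seventy (English words) → 70 (decimal)
Convert 正正| (tally marks) → 5 + 5 + 1 = 11 (decimal)
Compute lcm(70, 11) = 770
770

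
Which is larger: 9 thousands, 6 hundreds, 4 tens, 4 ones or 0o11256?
Convert 9 thousands, 6 hundreds, 4 tens, 4 ones (place-value notation) → 9×1000 + 6×100 + 4×10 + 4 = 9644 (decimal)
Convert 0o11256 (octal) → 1×4096 + 1×512 + 2×64 + 5×8 + 6 = 4782 (decimal)
Compare 9644 vs 4782: larger = 9644
9644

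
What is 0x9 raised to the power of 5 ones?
Convert 0x9 (hexadecimal) → 9 (decimal)
Convert 5 ones (place-value notation) → 5 (decimal)
Compute 9 ^ 5 = 59049
59049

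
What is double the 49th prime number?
The 49th prime number = 227
Compute 227 × 2 = 454
454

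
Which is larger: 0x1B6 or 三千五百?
Convert 0x1B6 (hexadecimal) → 1×256 + 11×16 + 6 = 438 (decimal)
Convert 三千五百 (Chinese numeral) → 3×1000 + 5×100 = 3500 (decimal)
Compare 438 vs 3500: larger = 3500
3500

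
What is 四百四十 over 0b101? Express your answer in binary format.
Convert 四百四十 (Chinese numeral) → 4×100 + 4×10 = 440 (decimal)
Convert 0b101 (binary) → 4 + 1 = 5 (decimal)
Compute 440 ÷ 5 = 88
Convert 88 (decimal) → 88 = 64 + 16 + 8 → 0b1011000 (binary)
0b1011000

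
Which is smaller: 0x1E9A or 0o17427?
Convert 0x1E9A (hexadecimal) → 1×4096 + 14×256 + 9×16 + 10 = 7834 (decimal)
Convert 0o17427 (octal) → 1×4096 + 7×512 + 4×64 + 2×8 + 7 = 7959 (decimal)
Compare 7834 vs 7959: smaller = 7834
7834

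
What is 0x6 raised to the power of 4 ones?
Convert 0x6 (hexadecimal) → 6 (decimal)
Convert 4 ones (place-value notation) → 4 (decimal)
Compute 6 ^ 4 = 1296
1296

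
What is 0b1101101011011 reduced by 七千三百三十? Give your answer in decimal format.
Convert 0b1101101011011 (binary) → 4096 + 2048 + 512 + 256 + 64 + 16 + 8 + 2 + 1 = 7003 (decimal)
Convert 七千三百三十 (Chinese numeral) → 7×1000 + 3×100 + 3×10 = 7330 (decimal)
Compute 7003 - 7330 = -327
-327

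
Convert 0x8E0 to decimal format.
Convert 0x8E0 (hexadecimal) → 8×256 + 14×16 = 2272 (decimal)
2272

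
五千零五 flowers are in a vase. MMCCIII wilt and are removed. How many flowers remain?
Convert 五千零五 (Chinese numeral) → 5×1000 + 5 = 5005 (decimal)
Convert MMCCIII (Roman numeral) → 1000 + 1000 + 100 + 100 + 1 + 1 + 1 = 2203 (decimal)
Compute 5005 - 2203 = 2802
2802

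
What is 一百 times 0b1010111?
Convert 一百 (Chinese numeral) → 1×100 = 100 (decimal)
Convert 0b1010111 (binary) → 64 + 16 + 4 + 2 + 1 = 87 (decimal)
Compute 100 × 87 = 8700
8700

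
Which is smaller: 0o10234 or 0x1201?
Convert 0o10234 (octal) → 1×4096 + 2×64 + 3×8 + 4 = 4252 (decimal)
Convert 0x1201 (hexadecimal) → 1×4096 + 2×256 + 1 = 4609 (decimal)
Compare 4252 vs 4609: smaller = 4252
4252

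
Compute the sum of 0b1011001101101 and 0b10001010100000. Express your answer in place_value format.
Convert 0b1011001101101 (binary) → 4096 + 1024 + 512 + 64 + 32 + 8 + 4 + 1 = 5741 (decimal)
Convert 0b10001010100000 (binary) → 8192 + 512 + 128 + 32 = 8864 (decimal)
Compute 5741 + 8864 = 14605
Convert 14605 (decimal) → 14605 = 14×1000 + 6×100 + 5 → 14 thousands, 6 hundreds, 5 ones (place-value notation)
14 thousands, 6 hundreds, 5 ones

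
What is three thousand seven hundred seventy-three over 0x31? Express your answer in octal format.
Convert three thousand seven hundred seventy-three (English words) → 3×1000 + 7×100 + 73 = 3773 (decimal)
Convert 0x31 (hexadecimal) → 3×16 + 1 = 49 (decimal)
Compute 3773 ÷ 49 = 77
Convert 77 (decimal) → 77 = 1×64 + 1×8 + 5 → 0o115 (octal)
0o115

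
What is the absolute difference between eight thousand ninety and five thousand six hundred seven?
Convert eight thousand ninety (English words) → 8×1000 + 90 = 8090 (decimal)
Convert five thousand six hundred seven (English words) → 5×1000 + 6×100 + 7 = 5607 (decimal)
Compute |8090 - 5607| = 2483
2483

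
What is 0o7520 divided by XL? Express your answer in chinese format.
Convert 0o7520 (octal) → 7×512 + 5×64 + 2×8 = 3920 (decimal)
Convert XL (Roman numeral) → 40 (decimal)
Compute 3920 ÷ 40 = 98
Convert 98 (decimal) → 98 = 9×10 + 8 → 九十八 (Chinese numeral)
九十八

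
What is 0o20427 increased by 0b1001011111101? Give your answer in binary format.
Convert 0o20427 (octal) → 2×4096 + 4×64 + 2×8 + 7 = 8471 (decimal)
Convert 0b1001011111101 (binary) → 4096 + 512 + 128 + 64 + 32 + 16 + 8 + 4 + 1 = 4861 (decimal)
Compute 8471 + 4861 = 13332
Convert 13332 (decimal) → 13332 = 8192 + 4096 + 1024 + 16 + 4 → 0b11010000010100 (binary)
0b11010000010100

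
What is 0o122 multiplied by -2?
Convert 0o122 (octal) → 1×64 + 2×8 + 2 = 82 (decimal)
Compute 82 × -2 = -164
-164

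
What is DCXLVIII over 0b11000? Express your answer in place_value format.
Convert DCXLVIII (Roman numeral) → 500 + 100 + 40 + 5 + 1 + 1 + 1 = 648 (decimal)
Convert 0b11000 (binary) → 16 + 8 = 24 (decimal)
Compute 648 ÷ 24 = 27
Convert 27 (decimal) → 27 = 2×10 + 7 → 2 tens, 7 ones (place-value notation)
2 tens, 7 ones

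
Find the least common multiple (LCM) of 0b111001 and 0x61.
Convert 0b111001 (binary) → 32 + 16 + 8 + 1 = 57 (decimal)
Convert 0x61 (hexadecimal) → 6×16 + 1 = 97 (decimal)
Compute lcm(57, 97) = 5529
5529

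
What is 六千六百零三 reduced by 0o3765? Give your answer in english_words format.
Convert 六千六百零三 (Chinese numeral) → 6×1000 + 6×100 + 3 = 6603 (decimal)
Convert 0o3765 (octal) → 3×512 + 7×64 + 6×8 + 5 = 2037 (decimal)
Compute 6603 - 2037 = 4566
Convert 4566 (decimal) → 4566 = 4×1000 + 5×100 + 66 → four thousand five hundred sixty-six (English words)
four thousand five hundred sixty-six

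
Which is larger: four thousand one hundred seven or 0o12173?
Convert four thousand one hundred seven (English words) → 4×1000 + 1×100 + 7 = 4107 (decimal)
Convert 0o12173 (octal) → 1×4096 + 2×512 + 1×64 + 7×8 + 3 = 5243 (decimal)
Compare 4107 vs 5243: larger = 5243
5243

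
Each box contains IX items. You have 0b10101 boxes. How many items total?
Convert IX (Roman numeral) → 9 (decimal)
Convert 0b10101 (binary) → 16 + 4 + 1 = 21 (decimal)
Compute 9 × 21 = 189
189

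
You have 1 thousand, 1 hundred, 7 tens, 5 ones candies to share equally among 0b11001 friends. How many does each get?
Convert 1 thousand, 1 hundred, 7 tens, 5 ones (place-value notation) → 1×1000 + 1×100 + 7×10 + 5 = 1175 (decimal)
Convert 0b11001 (binary) → 16 + 8 + 1 = 25 (decimal)
Compute 1175 ÷ 25 = 47
47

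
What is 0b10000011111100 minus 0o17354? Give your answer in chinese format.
Convert 0b10000011111100 (binary) → 8192 + 128 + 64 + 32 + 16 + 8 + 4 = 8444 (decimal)
Convert 0o17354 (octal) → 1×4096 + 7×512 + 3×64 + 5×8 + 4 = 7916 (decimal)
Compute 8444 - 7916 = 528
Convert 528 (decimal) → 528 = 5×100 + 2×10 + 8 → 五百二十八 (Chinese numeral)
五百二十八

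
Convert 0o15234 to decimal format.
Convert 0o15234 (octal) → 1×4096 + 5×512 + 2×64 + 3×8 + 4 = 6812 (decimal)
6812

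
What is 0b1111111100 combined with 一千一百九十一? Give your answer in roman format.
Convert 0b1111111100 (binary) → 512 + 256 + 128 + 64 + 32 + 16 + 8 + 4 = 1020 (decimal)
Convert 一千一百九十一 (Chinese numeral) → 1×1000 + 1×100 + 9×10 + 1 = 1191 (decimal)
Compute 1020 + 1191 = 2211
Convert 2211 (decimal) → 2211 = 1000 + 1000 + 100 + 100 + 10 + 1 → MMCCXI (Roman numeral)
MMCCXI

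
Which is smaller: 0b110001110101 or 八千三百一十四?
Convert 0b110001110101 (binary) → 2048 + 1024 + 64 + 32 + 16 + 4 + 1 = 3189 (decimal)
Convert 八千三百一十四 (Chinese numeral) → 8×1000 + 3×100 + 1×10 + 4 = 8314 (decimal)
Compare 3189 vs 8314: smaller = 3189
3189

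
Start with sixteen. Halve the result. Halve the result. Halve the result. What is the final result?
Convert sixteen (English words) → 16 (decimal)
Start: 16
16 ÷ 2 = 8
8 ÷ 2 = 4
4 ÷ 2 = 2
2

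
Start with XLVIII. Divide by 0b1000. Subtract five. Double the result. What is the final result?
Convert XLVIII (Roman numeral) → 40 + 5 + 1 + 1 + 1 = 48 (decimal)
Start: 48
Convert 0b1000 (binary) → 8 (decimal)
48 ÷ 8 = 6
Convert five (English words) → 5 (decimal)
6 - 5 = 1
1 × 2 = 2
2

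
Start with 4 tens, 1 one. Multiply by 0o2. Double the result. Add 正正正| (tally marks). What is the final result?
Convert 4 tens, 1 one (place-value notation) → 4×10 + 1 = 41 (decimal)
Start: 41
Convert 0o2 (octal) → 2 (decimal)
41 × 2 = 82
82 × 2 = 164
Convert 正正正| (tally marks) → 5 + 5 + 5 + 1 = 16 (decimal)
164 + 16 = 180
180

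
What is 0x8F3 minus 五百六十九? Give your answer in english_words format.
Convert 0x8F3 (hexadecimal) → 8×256 + 15×16 + 3 = 2291 (decimal)
Convert 五百六十九 (Chinese numeral) → 5×100 + 6×10 + 9 = 569 (decimal)
Compute 2291 - 569 = 1722
Convert 1722 (decimal) → 1722 = 1×1000 + 7×100 + 22 → one thousand seven hundred twenty-two (English words)
one thousand seven hundred twenty-two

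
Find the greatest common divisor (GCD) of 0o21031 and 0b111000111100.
Convert 0o21031 (octal) → 2×4096 + 1×512 + 3×8 + 1 = 8729 (decimal)
Convert 0b111000111100 (binary) → 2048 + 1024 + 512 + 32 + 16 + 8 + 4 = 3644 (decimal)
Compute gcd(8729, 3644) = 1
1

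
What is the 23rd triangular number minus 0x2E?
The 23rd triangular number = 23×24/2 = 276
Convert 0x2E (hexadecimal) → 2×16 + 14 = 46 (decimal)
Compute 276 - 46 = 230
230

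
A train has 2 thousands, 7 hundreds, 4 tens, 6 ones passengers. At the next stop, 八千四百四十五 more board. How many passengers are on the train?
Convert 2 thousands, 7 hundreds, 4 tens, 6 ones (place-value notation) → 2×1000 + 7×100 + 4×10 + 6 = 2746 (decimal)
Convert 八千四百四十五 (Chinese numeral) → 8×1000 + 4×100 + 4×10 + 5 = 8445 (decimal)
Compute 2746 + 8445 = 11191
11191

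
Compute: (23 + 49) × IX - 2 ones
Convert IX (Roman numeral) → 9 (decimal)
Convert 2 ones (place-value notation) → 2 (decimal)
Expression in decimal: (23 + 49) × 9 - 2
Parentheses first: 23 + 49 = 72
Multiply: 72 × 9 = 648
Subtract: 648 - 2 = 646
646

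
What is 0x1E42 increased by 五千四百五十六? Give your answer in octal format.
Convert 0x1E42 (hexadecimal) → 1×4096 + 14×256 + 4×16 + 2 = 7746 (decimal)
Convert 五千四百五十六 (Chinese numeral) → 5×1000 + 4×100 + 5×10 + 6 = 5456 (decimal)
Compute 7746 + 5456 = 13202
Convert 13202 (decimal) → 13202 = 3×4096 + 1×512 + 6×64 + 2×8 + 2 → 0o31622 (octal)
0o31622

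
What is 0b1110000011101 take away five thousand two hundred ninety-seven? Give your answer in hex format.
Convert 0b1110000011101 (binary) → 4096 + 2048 + 1024 + 16 + 8 + 4 + 1 = 7197 (decimal)
Convert five thousand two hundred ninety-seven (English words) → 5×1000 + 2×100 + 97 = 5297 (decimal)
Compute 7197 - 5297 = 1900
Convert 1900 (decimal) → 1900 = 7×256 + 6×16 + 12 → 0x76C (hexadecimal)
0x76C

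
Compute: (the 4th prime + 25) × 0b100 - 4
Convert the 4th prime (prime index) → 7 (decimal)
Convert 0b100 (binary) → 4 (decimal)
Expression in decimal: (7 + 25) × 4 - 4
Parentheses first: 7 + 25 = 32
Multiply: 32 × 4 = 128
Subtract: 128 - 4 = 124
124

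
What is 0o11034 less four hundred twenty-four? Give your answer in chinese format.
Convert 0o11034 (octal) → 1×4096 + 1×512 + 3×8 + 4 = 4636 (decimal)
Convert four hundred twenty-four (English words) → 4×100 + 24 = 424 (decimal)
Compute 4636 - 424 = 4212
Convert 4212 (decimal) → 4212 = 4×1000 + 2×100 + 1×10 + 2 → 四千二百一十二 (Chinese numeral)
四千二百一十二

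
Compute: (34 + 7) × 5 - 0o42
Convert 0o42 (octal) → 4×8 + 2 = 34 (decimal)
Expression in decimal: (34 + 7) × 5 - 34
Parentheses first: 34 + 7 = 41
Multiply: 41 × 5 = 205
Subtract: 205 - 34 = 171
171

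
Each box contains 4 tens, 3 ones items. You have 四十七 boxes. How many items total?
Convert 4 tens, 3 ones (place-value notation) → 4×10 + 3 = 43 (decimal)
Convert 四十七 (Chinese numeral) → 4×10 + 7 = 47 (decimal)
Compute 43 × 47 = 2021
2021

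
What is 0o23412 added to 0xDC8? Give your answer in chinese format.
Convert 0o23412 (octal) → 2×4096 + 3×512 + 4×64 + 1×8 + 2 = 9994 (decimal)
Convert 0xDC8 (hexadecimal) → 13×256 + 12×16 + 8 = 3528 (decimal)
Compute 9994 + 3528 = 13522
Convert 13522 (decimal) → 13522 = 1×10000 + 3×1000 + 5×100 + 2×10 + 2 → 一万三千五百二十二 (Chinese numeral)
一万三千五百二十二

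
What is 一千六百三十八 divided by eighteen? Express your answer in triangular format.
Convert 一千六百三十八 (Chinese numeral) → 1×1000 + 6×100 + 3×10 + 8 = 1638 (decimal)
Convert eighteen (English words) → 18 (decimal)
Compute 1638 ÷ 18 = 91
Convert 91 (decimal) → 91 = 13×14/2 → the 13th triangular number (triangular index)
the 13th triangular number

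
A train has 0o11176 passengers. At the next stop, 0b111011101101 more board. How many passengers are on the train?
Convert 0o11176 (octal) → 1×4096 + 1×512 + 1×64 + 7×8 + 6 = 4734 (decimal)
Convert 0b111011101101 (binary) → 2048 + 1024 + 512 + 128 + 64 + 32 + 8 + 4 + 1 = 3821 (decimal)
Compute 4734 + 3821 = 8555
8555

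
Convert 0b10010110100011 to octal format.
Convert 0b10010110100011 (binary) → 8192 + 1024 + 256 + 128 + 32 + 2 + 1 = 9635 (decimal)
Convert 9635 (decimal) → 9635 = 2×4096 + 2×512 + 6×64 + 4×8 + 3 → 0o22643 (octal)
0o22643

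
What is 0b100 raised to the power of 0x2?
Convert 0b100 (binary) → 4 (decimal)
Convert 0x2 (hexadecimal) → 2 (decimal)
Compute 4 ^ 2 = 16
16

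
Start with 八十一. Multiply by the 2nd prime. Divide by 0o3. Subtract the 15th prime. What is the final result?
Convert 八十一 (Chinese numeral) → 8×10 + 1 = 81 (decimal)
Start: 81
Convert the 2nd prime (prime index) → 3 (decimal)
81 × 3 = 243
Convert 0o3 (octal) → 3 (decimal)
243 ÷ 3 = 81
Convert the 15th prime (prime index) → 47 (decimal)
81 - 47 = 34
34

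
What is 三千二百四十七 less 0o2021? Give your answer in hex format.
Convert 三千二百四十七 (Chinese numeral) → 3×1000 + 2×100 + 4×10 + 7 = 3247 (decimal)
Convert 0o2021 (octal) → 2×512 + 2×8 + 1 = 1041 (decimal)
Compute 3247 - 1041 = 2206
Convert 2206 (decimal) → 2206 = 8×256 + 9×16 + 14 → 0x89E (hexadecimal)
0x89E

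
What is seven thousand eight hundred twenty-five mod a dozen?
Convert seven thousand eight hundred twenty-five (English words) → 7×1000 + 8×100 + 25 = 7825 (decimal)
Convert a dozen (colloquial) → 12 (decimal)
Compute 7825 mod 12 = 1
1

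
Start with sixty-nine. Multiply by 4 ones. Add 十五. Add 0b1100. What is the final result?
Convert sixty-nine (English words) → 69 (decimal)
Start: 69
Convert 4 ones (place-value notation) → 4 (decimal)
69 × 4 = 276
Convert 十五 (Chinese numeral) → 1×10 + 5 = 15 (decimal)
276 + 15 = 291
Convert 0b1100 (binary) → 8 + 4 = 12 (decimal)
291 + 12 = 303
303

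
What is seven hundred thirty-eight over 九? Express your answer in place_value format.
Convert seven hundred thirty-eight (English words) → 7×100 + 38 = 738 (decimal)
Convert 九 (Chinese numeral) → 9 (decimal)
Compute 738 ÷ 9 = 82
Convert 82 (decimal) → 82 = 8×10 + 2 → 8 tens, 2 ones (place-value notation)
8 tens, 2 ones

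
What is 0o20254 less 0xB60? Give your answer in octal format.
Convert 0o20254 (octal) → 2×4096 + 2×64 + 5×8 + 4 = 8364 (decimal)
Convert 0xB60 (hexadecimal) → 11×256 + 6×16 = 2912 (decimal)
Compute 8364 - 2912 = 5452
Convert 5452 (decimal) → 5452 = 1×4096 + 2×512 + 5×64 + 1×8 + 4 → 0o12514 (octal)
0o12514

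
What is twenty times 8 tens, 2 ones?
Convert twenty (English words) → 20 (decimal)
Convert 8 tens, 2 ones (place-value notation) → 8×10 + 2 = 82 (decimal)
Compute 20 × 82 = 1640
1640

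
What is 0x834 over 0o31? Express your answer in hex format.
Convert 0x834 (hexadecimal) → 8×256 + 3×16 + 4 = 2100 (decimal)
Convert 0o31 (octal) → 3×8 + 1 = 25 (decimal)
Compute 2100 ÷ 25 = 84
Convert 84 (decimal) → 84 = 5×16 + 4 → 0x54 (hexadecimal)
0x54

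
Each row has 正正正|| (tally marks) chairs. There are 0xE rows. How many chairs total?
Convert 正正正|| (tally marks) → 5 + 5 + 5 + 2 = 17 (decimal)
Convert 0xE (hexadecimal) → 14 (decimal)
Compute 17 × 14 = 238
238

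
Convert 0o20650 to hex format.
Convert 0o20650 (octal) → 2×4096 + 6×64 + 5×8 = 8616 (decimal)
Convert 8616 (decimal) → 8616 = 2×4096 + 1×256 + 10×16 + 8 → 0x21A8 (hexadecimal)
0x21A8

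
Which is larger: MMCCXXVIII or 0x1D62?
Convert MMCCXXVIII (Roman numeral) → 1000 + 1000 + 100 + 100 + 10 + 10 + 5 + 1 + 1 + 1 = 2228 (decimal)
Convert 0x1D62 (hexadecimal) → 1×4096 + 13×256 + 6×16 + 2 = 7522 (decimal)
Compare 2228 vs 7522: larger = 7522
7522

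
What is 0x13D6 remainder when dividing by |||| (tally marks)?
Convert 0x13D6 (hexadecimal) → 1×4096 + 3×256 + 13×16 + 6 = 5078 (decimal)
Convert |||| (tally marks) → 4 (decimal)
Compute 5078 mod 4 = 2
2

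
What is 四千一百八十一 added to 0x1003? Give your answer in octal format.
Convert 四千一百八十一 (Chinese numeral) → 4×1000 + 1×100 + 8×10 + 1 = 4181 (decimal)
Convert 0x1003 (hexadecimal) → 1×4096 + 3 = 4099 (decimal)
Compute 4181 + 4099 = 8280
Convert 8280 (decimal) → 8280 = 2×4096 + 1×64 + 3×8 → 0o20130 (octal)
0o20130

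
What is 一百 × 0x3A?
Convert 一百 (Chinese numeral) → 1×100 = 100 (decimal)
Convert 0x3A (hexadecimal) → 3×16 + 10 = 58 (decimal)
Compute 100 × 58 = 5800
5800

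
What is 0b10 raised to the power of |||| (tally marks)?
Convert 0b10 (binary) → 2 (decimal)
Convert |||| (tally marks) → 4 (decimal)
Compute 2 ^ 4 = 16
16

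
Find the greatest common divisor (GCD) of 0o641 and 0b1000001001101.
Convert 0o641 (octal) → 6×64 + 4×8 + 1 = 417 (decimal)
Convert 0b1000001001101 (binary) → 4096 + 64 + 8 + 4 + 1 = 4173 (decimal)
Compute gcd(417, 4173) = 3
3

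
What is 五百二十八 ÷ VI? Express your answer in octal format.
Convert 五百二十八 (Chinese numeral) → 5×100 + 2×10 + 8 = 528 (decimal)
Convert VI (Roman numeral) → 5 + 1 = 6 (decimal)
Compute 528 ÷ 6 = 88
Convert 88 (decimal) → 88 = 1×64 + 3×8 → 0o130 (octal)
0o130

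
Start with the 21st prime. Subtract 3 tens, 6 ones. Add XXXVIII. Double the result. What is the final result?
Convert the 21st prime (prime index) → 73 (decimal)
Start: 73
Convert 3 tens, 6 ones (place-value notation) → 3×10 + 6 = 36 (decimal)
73 - 36 = 37
Convert XXXVIII (Roman numeral) → 10 + 10 + 10 + 5 + 1 + 1 + 1 = 38 (decimal)
37 + 38 = 75
75 × 2 = 150
150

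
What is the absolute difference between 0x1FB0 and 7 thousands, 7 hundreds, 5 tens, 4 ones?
Convert 0x1FB0 (hexadecimal) → 1×4096 + 15×256 + 11×16 = 8112 (decimal)
Convert 7 thousands, 7 hundreds, 5 tens, 4 ones (place-value notation) → 7×1000 + 7×100 + 5×10 + 4 = 7754 (decimal)
Compute |8112 - 7754| = 358
358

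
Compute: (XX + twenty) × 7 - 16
Convert XX (Roman numeral) → 10 + 10 = 20 (decimal)
Convert twenty (English words) → 20 (decimal)
Expression in decimal: (20 + 20) × 7 - 16
Parentheses first: 20 + 20 = 40
Multiply: 40 × 7 = 280
Subtract: 280 - 16 = 264
264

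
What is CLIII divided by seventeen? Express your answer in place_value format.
Convert CLIII (Roman numeral) → 100 + 50 + 1 + 1 + 1 = 153 (decimal)
Convert seventeen (English words) → 17 (decimal)
Compute 153 ÷ 17 = 9
Convert 9 (decimal) → 9 ones (place-value notation)
9 ones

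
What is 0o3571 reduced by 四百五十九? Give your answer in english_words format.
Convert 0o3571 (octal) → 3×512 + 5×64 + 7×8 + 1 = 1913 (decimal)
Convert 四百五十九 (Chinese numeral) → 4×100 + 5×10 + 9 = 459 (decimal)
Compute 1913 - 459 = 1454
Convert 1454 (decimal) → 1454 = 1×1000 + 4×100 + 54 → one thousand four hundred fifty-four (English words)
one thousand four hundred fifty-four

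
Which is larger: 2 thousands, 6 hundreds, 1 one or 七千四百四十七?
Convert 2 thousands, 6 hundreds, 1 one (place-value notation) → 2×1000 + 6×100 + 1 = 2601 (decimal)
Convert 七千四百四十七 (Chinese numeral) → 7×1000 + 4×100 + 4×10 + 7 = 7447 (decimal)
Compare 2601 vs 7447: larger = 7447
7447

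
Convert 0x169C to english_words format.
Convert 0x169C (hexadecimal) → 1×4096 + 6×256 + 9×16 + 12 = 5788 (decimal)
Convert 5788 (decimal) → 5788 = 5×1000 + 7×100 + 88 → five thousand seven hundred eighty-eight (English words)
five thousand seven hundred eighty-eight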